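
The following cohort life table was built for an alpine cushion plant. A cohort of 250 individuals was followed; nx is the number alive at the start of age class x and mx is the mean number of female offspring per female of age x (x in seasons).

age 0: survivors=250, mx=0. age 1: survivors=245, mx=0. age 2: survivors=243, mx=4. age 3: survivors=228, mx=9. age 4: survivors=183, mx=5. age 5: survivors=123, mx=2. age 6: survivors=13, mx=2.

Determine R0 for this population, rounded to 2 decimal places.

16.84

lx = nx/n0 = nx/250: 1, 0.98, 0.972, 0.912, 0.732, 0.492, 0.052
lx·mx by age: 0, 0, 3.888, 8.208, 3.66, 0.984, 0.104
R0 = Σ lx·mx = 16.844 → 16.84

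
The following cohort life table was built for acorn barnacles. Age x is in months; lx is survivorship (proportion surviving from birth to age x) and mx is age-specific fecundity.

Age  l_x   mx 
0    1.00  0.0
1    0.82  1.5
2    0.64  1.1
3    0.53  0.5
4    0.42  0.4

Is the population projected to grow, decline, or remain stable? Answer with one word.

growing

R0 = Σ lx·mx = 0 + 1.23 + 0.704 + 0.265 + 0.168 = 2.367
R0 > 1, so the population is growing.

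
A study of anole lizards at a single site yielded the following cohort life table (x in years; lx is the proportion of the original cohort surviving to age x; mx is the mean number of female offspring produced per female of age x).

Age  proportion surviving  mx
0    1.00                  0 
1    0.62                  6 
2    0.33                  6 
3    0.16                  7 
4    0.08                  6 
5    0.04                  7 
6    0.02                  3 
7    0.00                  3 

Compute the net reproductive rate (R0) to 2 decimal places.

7.64

lx·mx by age: 0, 3.72, 1.98, 1.12, 0.48, 0.28, 0.06, 0
R0 = Σ lx·mx = 7.64 → 7.64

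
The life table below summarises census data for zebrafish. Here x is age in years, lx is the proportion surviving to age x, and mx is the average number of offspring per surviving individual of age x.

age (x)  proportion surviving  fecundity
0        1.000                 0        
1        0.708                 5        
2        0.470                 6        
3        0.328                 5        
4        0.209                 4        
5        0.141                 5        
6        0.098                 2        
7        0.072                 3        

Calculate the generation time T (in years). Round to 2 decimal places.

lx·mx: 0, 3.54, 2.82, 1.64, 0.836, 0.705, 0.196, 0.216 → R0 = 9.953
x·lx·mx: 0, 3.54, 5.64, 4.92, 3.344, 3.525, 1.176, 1.512 → Σ = 23.657
T = 23.657 / 9.953 = 2.376871… → 2.38

2.38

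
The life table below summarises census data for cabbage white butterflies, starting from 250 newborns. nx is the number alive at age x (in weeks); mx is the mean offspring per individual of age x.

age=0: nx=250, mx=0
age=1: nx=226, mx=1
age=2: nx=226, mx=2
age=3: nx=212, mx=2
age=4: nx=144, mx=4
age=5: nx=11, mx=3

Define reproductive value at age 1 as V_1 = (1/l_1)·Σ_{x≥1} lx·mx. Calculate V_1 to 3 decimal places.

7.571

lx = nx/n0 = nx/250: 1, 0.904, 0.904, 0.848, 0.576, 0.044
lx·mx for x ≥ 1: 0.904, 1.808, 1.696, 2.304, 0.132 → sum = 6.844
V_1 = 6.844 / l_1 = 6.844 / 0.904 = 7.570796… → 7.571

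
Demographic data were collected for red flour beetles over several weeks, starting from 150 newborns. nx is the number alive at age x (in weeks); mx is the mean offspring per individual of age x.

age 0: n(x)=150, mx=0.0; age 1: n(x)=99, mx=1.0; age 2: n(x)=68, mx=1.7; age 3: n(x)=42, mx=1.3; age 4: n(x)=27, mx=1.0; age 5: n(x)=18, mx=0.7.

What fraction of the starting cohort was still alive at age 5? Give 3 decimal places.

l_5 = n_5/n_0 = 18/150 = 0.12 → 0.120

0.120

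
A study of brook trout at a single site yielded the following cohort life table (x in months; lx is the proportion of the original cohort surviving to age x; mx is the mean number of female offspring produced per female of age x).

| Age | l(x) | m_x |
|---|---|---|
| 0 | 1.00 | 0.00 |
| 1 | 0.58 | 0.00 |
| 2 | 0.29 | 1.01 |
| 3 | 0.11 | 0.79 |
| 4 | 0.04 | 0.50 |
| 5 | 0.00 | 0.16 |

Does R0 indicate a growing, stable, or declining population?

R0 = Σ lx·mx = 0 + 0 + 0.2929 + 0.0869 + 0.02 + 0 = 0.3998
R0 < 1, so the population is declining.

declining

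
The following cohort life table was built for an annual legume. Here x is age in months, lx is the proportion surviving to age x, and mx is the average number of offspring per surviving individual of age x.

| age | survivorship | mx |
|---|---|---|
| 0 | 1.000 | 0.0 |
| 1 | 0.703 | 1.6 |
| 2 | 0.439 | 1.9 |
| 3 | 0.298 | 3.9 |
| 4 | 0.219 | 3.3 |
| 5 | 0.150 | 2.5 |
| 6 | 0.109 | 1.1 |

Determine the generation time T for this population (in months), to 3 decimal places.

2.712

lx·mx: 0, 1.1248, 0.8341, 1.1622, 0.7227, 0.375, 0.1199 → R0 = 4.3387
x·lx·mx: 0, 1.1248, 1.6682, 3.4866, 2.8908, 1.875, 0.7194 → Σ = 11.7648
T = 11.7648 / 4.3387 = 2.711596… → 2.712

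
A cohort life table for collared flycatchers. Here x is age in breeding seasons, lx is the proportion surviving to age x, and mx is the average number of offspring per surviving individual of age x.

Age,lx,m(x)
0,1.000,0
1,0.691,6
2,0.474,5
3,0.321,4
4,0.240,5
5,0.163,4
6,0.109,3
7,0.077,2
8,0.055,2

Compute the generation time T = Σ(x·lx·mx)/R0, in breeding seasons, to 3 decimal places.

lx·mx: 0, 4.146, 2.37, 1.284, 1.2, 0.652, 0.327, 0.154, 0.11 → R0 = 10.243
x·lx·mx: 0, 4.146, 4.74, 3.852, 4.8, 3.26, 1.962, 1.078, 0.88 → Σ = 24.718
T = 24.718 / 10.243 = 2.41316… → 2.413

2.413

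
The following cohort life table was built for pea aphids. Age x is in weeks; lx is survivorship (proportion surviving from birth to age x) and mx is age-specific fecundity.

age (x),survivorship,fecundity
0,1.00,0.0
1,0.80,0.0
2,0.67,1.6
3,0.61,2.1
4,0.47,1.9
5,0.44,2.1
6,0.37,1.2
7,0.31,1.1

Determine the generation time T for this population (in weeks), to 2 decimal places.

3.88

lx·mx: 0, 0, 1.072, 1.281, 0.893, 0.924, 0.444, 0.341 → R0 = 4.955
x·lx·mx: 0, 0, 2.144, 3.843, 3.572, 4.62, 2.664, 2.387 → Σ = 19.23
T = 19.23 / 4.955 = 3.880928… → 3.88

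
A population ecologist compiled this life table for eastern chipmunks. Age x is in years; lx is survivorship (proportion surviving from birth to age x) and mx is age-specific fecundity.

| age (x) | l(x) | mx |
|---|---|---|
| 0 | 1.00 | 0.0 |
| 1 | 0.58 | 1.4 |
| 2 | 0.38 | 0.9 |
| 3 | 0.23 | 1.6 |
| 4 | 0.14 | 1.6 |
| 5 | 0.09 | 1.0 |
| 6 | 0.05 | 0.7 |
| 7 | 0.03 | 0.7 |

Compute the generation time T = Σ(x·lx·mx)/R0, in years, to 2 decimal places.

lx·mx: 0, 0.812, 0.342, 0.368, 0.224, 0.09, 0.035, 0.021 → R0 = 1.892
x·lx·mx: 0, 0.812, 0.684, 1.104, 0.896, 0.45, 0.21, 0.147 → Σ = 4.303
T = 4.303 / 1.892 = 2.274313… → 2.27

2.27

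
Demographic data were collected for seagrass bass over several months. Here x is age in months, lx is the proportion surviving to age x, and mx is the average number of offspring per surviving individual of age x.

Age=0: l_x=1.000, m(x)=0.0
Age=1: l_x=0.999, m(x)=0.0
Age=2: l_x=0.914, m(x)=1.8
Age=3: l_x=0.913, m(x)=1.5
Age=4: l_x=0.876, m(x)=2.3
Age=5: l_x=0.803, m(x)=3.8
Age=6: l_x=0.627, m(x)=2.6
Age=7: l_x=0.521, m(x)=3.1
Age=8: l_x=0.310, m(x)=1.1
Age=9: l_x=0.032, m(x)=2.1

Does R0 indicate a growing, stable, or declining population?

R0 = Σ lx·mx = 0 + 0 + 1.6452 + 1.3695 + 2.0148 + 3.0514 + 1.6302 + 1.6151 + 0.341 + 0.0672 = 11.7344
R0 > 1, so the population is growing.

growing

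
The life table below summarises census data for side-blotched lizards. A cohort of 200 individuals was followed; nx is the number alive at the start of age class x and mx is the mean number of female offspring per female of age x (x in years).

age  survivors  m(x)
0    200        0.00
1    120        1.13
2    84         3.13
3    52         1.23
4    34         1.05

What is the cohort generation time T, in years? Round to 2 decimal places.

2.00

lx = nx/n0 = nx/200: 1, 0.6, 0.42, 0.26, 0.17
lx·mx: 0, 0.678, 1.3146, 0.3198, 0.1785 → R0 = 2.4909
x·lx·mx: 0, 0.678, 2.6292, 0.9594, 0.714 → Σ = 4.9806
T = 4.9806 / 2.4909 = 1.999518… → 2.00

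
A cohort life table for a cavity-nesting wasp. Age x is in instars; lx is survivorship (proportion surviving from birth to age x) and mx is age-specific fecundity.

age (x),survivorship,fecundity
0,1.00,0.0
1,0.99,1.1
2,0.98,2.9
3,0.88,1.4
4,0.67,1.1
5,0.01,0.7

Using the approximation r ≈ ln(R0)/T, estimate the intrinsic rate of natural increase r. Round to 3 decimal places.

0.780

R0 = Σ lx·mx = 0 + 1.089 + 2.842 + 1.232 + 0.737 + 0.007 = 5.907
Σ x·lx·mx = 13.452; T = 13.452/5.907 = 2.2773…
r ≈ ln(R0)/T = ln(5.907)/2.2773… = 0.77993… → 0.780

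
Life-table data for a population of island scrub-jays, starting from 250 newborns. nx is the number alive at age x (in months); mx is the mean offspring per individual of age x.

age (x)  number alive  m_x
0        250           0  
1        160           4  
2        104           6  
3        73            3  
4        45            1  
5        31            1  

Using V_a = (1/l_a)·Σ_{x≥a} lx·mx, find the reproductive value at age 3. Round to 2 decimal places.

4.04

lx = nx/n0 = nx/250: 1, 0.64, 0.416, 0.292, 0.18, 0.124
lx·mx for x ≥ 3: 0.876, 0.18, 0.124 → sum = 1.18
V_3 = 1.18 / l_3 = 1.18 / 0.292 = 4.041096… → 4.04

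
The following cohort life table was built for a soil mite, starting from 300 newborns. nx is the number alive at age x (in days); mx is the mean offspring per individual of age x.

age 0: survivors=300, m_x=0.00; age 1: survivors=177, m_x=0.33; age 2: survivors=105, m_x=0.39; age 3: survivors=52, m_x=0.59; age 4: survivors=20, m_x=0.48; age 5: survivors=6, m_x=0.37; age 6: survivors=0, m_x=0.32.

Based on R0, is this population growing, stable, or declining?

lx = nx/n0 = nx/300: 1, 0.59, 0.35, 0.17333…, 0.06667…, 0.02, 0
R0 = Σ lx·mx = 0 + 0.1947 + 0.1365 + 0.102267… + 0.032… + 0.0074 + 0 = 0.472867…
R0 < 1, so the population is declining.

declining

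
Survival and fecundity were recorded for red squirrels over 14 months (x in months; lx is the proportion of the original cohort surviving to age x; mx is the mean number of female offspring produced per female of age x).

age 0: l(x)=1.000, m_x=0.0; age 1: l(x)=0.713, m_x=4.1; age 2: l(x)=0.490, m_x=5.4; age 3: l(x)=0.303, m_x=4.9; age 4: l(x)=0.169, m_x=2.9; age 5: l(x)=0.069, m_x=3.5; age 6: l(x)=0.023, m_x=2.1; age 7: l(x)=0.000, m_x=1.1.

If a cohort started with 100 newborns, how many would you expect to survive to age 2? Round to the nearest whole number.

49

Expected survivors = N0 · l_2 = 100 × 0.490 = 49 → 49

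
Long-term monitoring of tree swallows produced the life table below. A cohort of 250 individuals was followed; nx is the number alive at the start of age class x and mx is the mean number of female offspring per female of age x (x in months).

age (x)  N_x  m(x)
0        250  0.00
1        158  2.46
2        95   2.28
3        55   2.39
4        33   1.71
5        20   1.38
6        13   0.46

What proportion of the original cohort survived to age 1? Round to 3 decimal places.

l_1 = n_1/n_0 = 158/250 = 0.632 → 0.632

0.632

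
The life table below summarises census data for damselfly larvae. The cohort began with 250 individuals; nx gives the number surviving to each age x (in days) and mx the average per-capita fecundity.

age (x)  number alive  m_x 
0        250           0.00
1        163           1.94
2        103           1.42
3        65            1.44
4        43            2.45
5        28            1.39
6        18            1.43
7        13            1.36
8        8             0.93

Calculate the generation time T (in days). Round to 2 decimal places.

2.45

lx = nx/n0 = nx/250: 1, 0.652, 0.412, 0.26, 0.172, 0.112, 0.072, 0.052, 0.032
lx·mx: 0, 1.26488, 0.58504, 0.3744, 0.4214, 0.15568, 0.10296, 0.07072, 0.02976 → R0 = 3.00484
x·lx·mx: 0, 1.26488, 1.17008, 1.1232, 1.6856, 0.7784, 0.61776, 0.49504, 0.23808 → Σ = 7.37304
T = 7.37304 / 3.00484 = 2.453721… → 2.45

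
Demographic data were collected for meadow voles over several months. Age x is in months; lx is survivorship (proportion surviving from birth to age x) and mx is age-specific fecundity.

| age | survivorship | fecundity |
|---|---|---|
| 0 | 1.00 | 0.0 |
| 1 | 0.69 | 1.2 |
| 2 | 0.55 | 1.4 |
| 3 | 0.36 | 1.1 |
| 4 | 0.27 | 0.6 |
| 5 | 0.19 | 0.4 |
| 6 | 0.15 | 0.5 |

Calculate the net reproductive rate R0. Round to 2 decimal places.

2.31

lx·mx by age: 0, 0.828, 0.77, 0.396, 0.162, 0.076, 0.075
R0 = Σ lx·mx = 2.307 → 2.31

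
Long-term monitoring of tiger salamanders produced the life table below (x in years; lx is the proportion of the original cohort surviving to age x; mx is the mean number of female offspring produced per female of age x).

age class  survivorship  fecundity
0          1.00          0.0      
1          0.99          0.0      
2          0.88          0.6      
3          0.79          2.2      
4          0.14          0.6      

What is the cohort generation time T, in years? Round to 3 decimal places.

lx·mx: 0, 0, 0.528, 1.738, 0.084 → R0 = 2.35
x·lx·mx: 0, 0, 1.056, 5.214, 0.336 → Σ = 6.606
T = 6.606 / 2.35 = 2.811064… → 2.811

2.811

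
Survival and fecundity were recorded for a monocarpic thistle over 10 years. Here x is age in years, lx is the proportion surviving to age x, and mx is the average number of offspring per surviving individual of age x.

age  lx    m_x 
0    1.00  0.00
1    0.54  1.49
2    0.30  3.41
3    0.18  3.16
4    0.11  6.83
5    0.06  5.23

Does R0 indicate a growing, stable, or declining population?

growing

R0 = Σ lx·mx = 0 + 0.8046 + 1.023 + 0.5688 + 0.7513 + 0.3138 = 3.4615
R0 > 1, so the population is growing.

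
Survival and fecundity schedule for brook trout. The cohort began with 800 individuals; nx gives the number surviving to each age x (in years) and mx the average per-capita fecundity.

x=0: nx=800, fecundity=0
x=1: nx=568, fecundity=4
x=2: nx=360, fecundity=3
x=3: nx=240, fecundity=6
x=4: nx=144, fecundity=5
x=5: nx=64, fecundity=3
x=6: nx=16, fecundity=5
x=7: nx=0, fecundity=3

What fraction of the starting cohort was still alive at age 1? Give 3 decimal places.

0.710

l_1 = n_1/n_0 = 568/800 = 0.71 → 0.710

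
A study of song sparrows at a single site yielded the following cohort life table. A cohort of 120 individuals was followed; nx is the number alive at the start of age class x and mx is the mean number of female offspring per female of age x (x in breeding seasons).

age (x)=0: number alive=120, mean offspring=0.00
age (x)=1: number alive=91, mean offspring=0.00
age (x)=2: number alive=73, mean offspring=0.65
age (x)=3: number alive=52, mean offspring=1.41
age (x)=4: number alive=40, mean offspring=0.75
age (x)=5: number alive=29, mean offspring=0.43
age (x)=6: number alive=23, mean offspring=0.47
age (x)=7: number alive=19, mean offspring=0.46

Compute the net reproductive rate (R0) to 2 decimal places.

lx = nx/n0 = nx/120: 1, 0.75833…, 0.60833…, 0.43333…, 0.33333…, 0.24167…, 0.19167…, 0.15833…
lx·mx by age: 0, 0, 0.395417…, 0.611…, 0.25…, 0.103917…, 0.090083…, 0.072833…
R0 = Σ lx·mx = 1.52325… → 1.52

1.52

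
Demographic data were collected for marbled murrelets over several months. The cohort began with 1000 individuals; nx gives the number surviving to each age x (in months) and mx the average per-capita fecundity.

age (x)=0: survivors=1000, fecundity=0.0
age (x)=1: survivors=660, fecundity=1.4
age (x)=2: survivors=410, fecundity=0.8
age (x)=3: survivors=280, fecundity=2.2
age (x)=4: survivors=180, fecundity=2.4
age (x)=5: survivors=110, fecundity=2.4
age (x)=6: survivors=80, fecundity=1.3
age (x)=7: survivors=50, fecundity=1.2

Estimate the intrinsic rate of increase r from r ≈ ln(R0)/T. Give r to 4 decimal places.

0.3641

lx = nx/n0 = nx/1000: 1, 0.66, 0.41, 0.28, 0.18, 0.11, 0.08, 0.05
R0 = Σ lx·mx = 0 + 0.924 + 0.328 + 0.616 + 0.432 + 0.264 + 0.104 + 0.06 = 2.728
Σ x·lx·mx = 7.52; T = 7.52/2.728 = 2.7566…
r ≈ ln(R0)/T = ln(2.728)/2.7566… = 0.364061… → 0.3641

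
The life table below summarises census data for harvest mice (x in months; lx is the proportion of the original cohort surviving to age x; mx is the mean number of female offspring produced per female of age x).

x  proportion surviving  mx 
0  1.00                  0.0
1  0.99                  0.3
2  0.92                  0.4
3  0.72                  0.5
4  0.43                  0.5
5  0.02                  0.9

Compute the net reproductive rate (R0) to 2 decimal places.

1.26

lx·mx by age: 0, 0.297, 0.368, 0.36, 0.215, 0.018
R0 = Σ lx·mx = 1.258 → 1.26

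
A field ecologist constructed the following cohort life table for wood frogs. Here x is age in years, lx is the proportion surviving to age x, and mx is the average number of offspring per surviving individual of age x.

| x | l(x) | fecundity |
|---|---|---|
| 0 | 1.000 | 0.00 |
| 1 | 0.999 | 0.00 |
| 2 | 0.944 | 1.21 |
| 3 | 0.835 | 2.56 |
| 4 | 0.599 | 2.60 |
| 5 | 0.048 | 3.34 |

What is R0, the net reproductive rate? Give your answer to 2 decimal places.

lx·mx by age: 0, 0, 1.14224, 2.1376, 1.5574, 0.16032
R0 = Σ lx·mx = 4.99756 → 5.00

5.00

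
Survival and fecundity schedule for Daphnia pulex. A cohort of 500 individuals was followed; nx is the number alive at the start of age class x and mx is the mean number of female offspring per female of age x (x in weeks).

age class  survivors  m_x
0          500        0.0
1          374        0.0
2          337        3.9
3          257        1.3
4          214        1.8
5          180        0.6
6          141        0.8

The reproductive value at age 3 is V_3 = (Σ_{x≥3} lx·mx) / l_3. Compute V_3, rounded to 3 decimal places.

3.658

lx = nx/n0 = nx/500: 1, 0.748, 0.674, 0.514, 0.428, 0.36, 0.282
lx·mx for x ≥ 3: 0.6682, 0.7704, 0.216, 0.2256 → sum = 1.8802
V_3 = 1.8802 / l_3 = 1.8802 / 0.514 = 3.657977… → 3.658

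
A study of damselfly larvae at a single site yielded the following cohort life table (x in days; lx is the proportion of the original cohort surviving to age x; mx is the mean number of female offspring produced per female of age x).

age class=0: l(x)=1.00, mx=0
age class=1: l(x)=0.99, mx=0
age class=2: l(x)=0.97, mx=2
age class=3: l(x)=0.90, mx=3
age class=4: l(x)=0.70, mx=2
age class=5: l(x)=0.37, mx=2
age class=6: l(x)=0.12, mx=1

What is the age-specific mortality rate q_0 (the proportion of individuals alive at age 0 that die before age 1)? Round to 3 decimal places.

0.010

q_0 = (l_0 − l_1) / l_0 = (1 − 0.99) / 1
     = 0.01 / 1 = 0.01 → 0.010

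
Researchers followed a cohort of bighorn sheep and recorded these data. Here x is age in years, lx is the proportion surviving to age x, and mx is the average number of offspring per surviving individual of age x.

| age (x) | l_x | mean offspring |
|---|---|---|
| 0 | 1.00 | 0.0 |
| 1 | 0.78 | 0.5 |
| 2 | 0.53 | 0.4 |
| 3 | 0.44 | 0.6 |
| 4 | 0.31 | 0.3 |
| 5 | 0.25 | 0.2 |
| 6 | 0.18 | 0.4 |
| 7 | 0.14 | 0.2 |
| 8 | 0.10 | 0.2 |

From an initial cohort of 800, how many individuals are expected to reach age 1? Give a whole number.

624

Expected survivors = N0 · l_1 = 800 × 0.78 = 624 → 624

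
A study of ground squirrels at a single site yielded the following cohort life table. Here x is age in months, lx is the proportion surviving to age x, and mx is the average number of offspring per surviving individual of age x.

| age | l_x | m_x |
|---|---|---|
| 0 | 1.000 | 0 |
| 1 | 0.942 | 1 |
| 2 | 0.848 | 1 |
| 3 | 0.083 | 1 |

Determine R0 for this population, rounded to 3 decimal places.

lx·mx by age: 0, 0.942, 0.848, 0.083
R0 = Σ lx·mx = 1.873 → 1.873

1.873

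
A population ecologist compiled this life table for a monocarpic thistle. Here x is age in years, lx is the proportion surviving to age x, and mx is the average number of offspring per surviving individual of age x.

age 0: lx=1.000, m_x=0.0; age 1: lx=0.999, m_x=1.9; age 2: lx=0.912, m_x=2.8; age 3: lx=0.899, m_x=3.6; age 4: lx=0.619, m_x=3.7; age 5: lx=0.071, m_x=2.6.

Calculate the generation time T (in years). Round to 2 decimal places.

2.64

lx·mx: 0, 1.8981, 2.5536, 3.2364, 2.2903, 0.1846 → R0 = 10.163
x·lx·mx: 0, 1.8981, 5.1072, 9.7092, 9.1612, 0.923 → Σ = 26.7987
T = 26.7987 / 10.163 = 2.636889… → 2.64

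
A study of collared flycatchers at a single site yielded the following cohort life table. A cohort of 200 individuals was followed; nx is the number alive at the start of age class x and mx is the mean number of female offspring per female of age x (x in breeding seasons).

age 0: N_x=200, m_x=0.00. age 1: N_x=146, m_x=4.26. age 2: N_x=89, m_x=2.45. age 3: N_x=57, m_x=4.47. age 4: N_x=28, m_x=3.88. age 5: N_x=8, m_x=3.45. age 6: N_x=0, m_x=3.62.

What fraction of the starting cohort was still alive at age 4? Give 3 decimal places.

0.140

l_4 = n_4/n_0 = 28/200 = 0.14 → 0.140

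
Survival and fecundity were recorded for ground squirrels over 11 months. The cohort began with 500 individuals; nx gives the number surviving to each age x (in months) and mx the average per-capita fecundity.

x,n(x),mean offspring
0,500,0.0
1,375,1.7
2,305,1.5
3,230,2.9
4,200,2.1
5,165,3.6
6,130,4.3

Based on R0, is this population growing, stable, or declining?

lx = nx/n0 = nx/500: 1, 0.75, 0.61, 0.46, 0.4, 0.33, 0.26
R0 = Σ lx·mx = 0 + 1.275 + 0.915 + 1.334 + 0.84 + 1.188 + 1.118 = 6.67
R0 > 1, so the population is growing.

growing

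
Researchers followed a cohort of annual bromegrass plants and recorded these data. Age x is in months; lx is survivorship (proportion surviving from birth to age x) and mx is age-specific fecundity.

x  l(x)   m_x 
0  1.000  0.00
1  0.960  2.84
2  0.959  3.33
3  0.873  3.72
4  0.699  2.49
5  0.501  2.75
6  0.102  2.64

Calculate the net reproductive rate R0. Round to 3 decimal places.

lx·mx by age: 0, 2.7264, 3.19347, 3.24756, 1.74051, 1.37775, 0.26928
R0 = Σ lx·mx = 12.55497 → 12.555

12.555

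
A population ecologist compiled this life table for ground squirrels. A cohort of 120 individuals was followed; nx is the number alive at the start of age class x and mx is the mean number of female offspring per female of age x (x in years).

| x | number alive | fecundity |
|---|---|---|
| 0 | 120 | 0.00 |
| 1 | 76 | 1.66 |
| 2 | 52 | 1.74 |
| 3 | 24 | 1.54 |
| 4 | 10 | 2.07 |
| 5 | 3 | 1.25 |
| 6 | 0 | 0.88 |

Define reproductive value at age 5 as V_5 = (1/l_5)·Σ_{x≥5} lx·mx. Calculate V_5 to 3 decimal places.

1.250

lx = nx/n0 = nx/120: 1, 0.63333…, 0.43333…, 0.2, 0.08333…, 0.025, 0
lx·mx for x ≥ 5: 0.03125, 0 → sum = 0.03125
V_5 = 0.03125 / l_5 = 0.03125 / 0.025 = 1.25 → 1.250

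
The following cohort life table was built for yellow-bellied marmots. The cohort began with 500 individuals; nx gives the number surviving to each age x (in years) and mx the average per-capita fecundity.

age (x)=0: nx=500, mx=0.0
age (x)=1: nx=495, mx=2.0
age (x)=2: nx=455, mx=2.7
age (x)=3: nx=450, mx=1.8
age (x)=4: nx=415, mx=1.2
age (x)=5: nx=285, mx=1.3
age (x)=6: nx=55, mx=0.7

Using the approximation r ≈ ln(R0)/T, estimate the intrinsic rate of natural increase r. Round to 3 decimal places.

0.816

lx = nx/n0 = nx/500: 1, 0.99, 0.91, 0.9, 0.83, 0.57, 0.11
R0 = Σ lx·mx = 0 + 1.98 + 2.457 + 1.62 + 0.996 + 0.741 + 0.077 = 7.871
Σ x·lx·mx = 19.905; T = 19.905/7.871 = 2.5289…
r ≈ ln(R0)/T = ln(7.871)/2.5289… = 0.81584… → 0.816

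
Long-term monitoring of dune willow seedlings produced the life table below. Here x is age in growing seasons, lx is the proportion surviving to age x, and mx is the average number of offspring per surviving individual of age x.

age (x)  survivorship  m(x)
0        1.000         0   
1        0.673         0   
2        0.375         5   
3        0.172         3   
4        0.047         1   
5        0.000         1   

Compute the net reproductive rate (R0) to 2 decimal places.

lx·mx by age: 0, 0, 1.875, 0.516, 0.047, 0
R0 = Σ lx·mx = 2.438 → 2.44

2.44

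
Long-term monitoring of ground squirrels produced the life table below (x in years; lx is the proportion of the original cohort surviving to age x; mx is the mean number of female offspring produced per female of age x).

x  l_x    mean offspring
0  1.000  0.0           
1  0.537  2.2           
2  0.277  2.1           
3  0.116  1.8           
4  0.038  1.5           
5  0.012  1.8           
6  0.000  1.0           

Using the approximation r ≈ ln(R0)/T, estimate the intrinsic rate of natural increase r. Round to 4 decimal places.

R0 = Σ lx·mx = 0 + 1.1814 + 0.5817 + 0.2088 + 0.057 + 0.0216 + 0 = 2.0505
Σ x·lx·mx = 3.3072; T = 3.3072/2.0505 = 1.61287…
r ≈ ln(R0)/T = ln(2.0505)/1.61287… = 0.44522… → 0.4452

0.4452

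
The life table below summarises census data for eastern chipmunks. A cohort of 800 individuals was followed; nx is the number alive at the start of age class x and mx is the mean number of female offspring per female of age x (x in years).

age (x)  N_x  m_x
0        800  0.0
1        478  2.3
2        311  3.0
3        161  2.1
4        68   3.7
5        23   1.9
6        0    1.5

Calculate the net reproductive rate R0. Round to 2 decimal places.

3.33

lx = nx/n0 = nx/800: 1, 0.5975, 0.38875, 0.20125, 0.085, 0.02875, 0
lx·mx by age: 0, 1.37425, 1.16625, 0.422625, 0.3145, 0.054625, 0
R0 = Σ lx·mx = 3.33225 → 3.33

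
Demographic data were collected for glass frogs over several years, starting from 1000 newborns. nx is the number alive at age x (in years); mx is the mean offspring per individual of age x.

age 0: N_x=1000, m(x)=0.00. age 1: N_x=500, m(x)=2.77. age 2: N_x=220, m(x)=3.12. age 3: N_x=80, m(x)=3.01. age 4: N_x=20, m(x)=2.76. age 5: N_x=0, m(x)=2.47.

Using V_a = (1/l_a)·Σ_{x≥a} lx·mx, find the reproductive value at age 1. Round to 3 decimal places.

lx = nx/n0 = nx/1000: 1, 0.5, 0.22, 0.08, 0.02, 0
lx·mx for x ≥ 1: 1.385, 0.6864, 0.2408, 0.0552, 0 → sum = 2.3674
V_1 = 2.3674 / l_1 = 2.3674 / 0.5 = 4.7348 → 4.735

4.735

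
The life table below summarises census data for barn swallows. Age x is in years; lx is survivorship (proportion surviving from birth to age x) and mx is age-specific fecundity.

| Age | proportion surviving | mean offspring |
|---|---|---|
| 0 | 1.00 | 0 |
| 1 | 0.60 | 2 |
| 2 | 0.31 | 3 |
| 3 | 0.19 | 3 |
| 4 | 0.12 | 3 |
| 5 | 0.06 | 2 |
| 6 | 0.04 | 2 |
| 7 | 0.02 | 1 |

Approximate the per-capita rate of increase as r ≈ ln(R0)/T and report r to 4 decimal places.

0.5244

R0 = Σ lx·mx = 0 + 1.2 + 0.93 + 0.57 + 0.36 + 0.12 + 0.08 + 0.02 = 3.28
Σ x·lx·mx = 7.43; T = 7.43/3.28 = 2.26524…
r ≈ ln(R0)/T = ln(3.28)/2.26524… = 0.524378… → 0.5244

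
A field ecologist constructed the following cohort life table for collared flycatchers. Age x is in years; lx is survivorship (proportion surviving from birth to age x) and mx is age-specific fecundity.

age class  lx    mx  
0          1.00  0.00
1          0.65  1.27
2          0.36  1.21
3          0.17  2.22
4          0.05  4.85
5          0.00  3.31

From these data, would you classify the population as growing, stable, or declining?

R0 = Σ lx·mx = 0 + 0.8255 + 0.4356 + 0.3774 + 0.2425 + 0 = 1.881
R0 > 1, so the population is growing.

growing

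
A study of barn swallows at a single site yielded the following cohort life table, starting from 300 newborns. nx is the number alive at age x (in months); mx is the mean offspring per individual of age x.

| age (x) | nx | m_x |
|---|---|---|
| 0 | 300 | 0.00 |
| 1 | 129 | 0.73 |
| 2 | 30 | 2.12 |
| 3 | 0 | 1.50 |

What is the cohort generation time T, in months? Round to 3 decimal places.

1.403

lx = nx/n0 = nx/300: 1, 0.43, 0.1, 0
lx·mx: 0, 0.3139, 0.212, 0 → R0 = 0.5259
x·lx·mx: 0, 0.3139, 0.424, 0 → Σ = 0.7379
T = 0.7379 / 0.5259 = 1.403118… → 1.403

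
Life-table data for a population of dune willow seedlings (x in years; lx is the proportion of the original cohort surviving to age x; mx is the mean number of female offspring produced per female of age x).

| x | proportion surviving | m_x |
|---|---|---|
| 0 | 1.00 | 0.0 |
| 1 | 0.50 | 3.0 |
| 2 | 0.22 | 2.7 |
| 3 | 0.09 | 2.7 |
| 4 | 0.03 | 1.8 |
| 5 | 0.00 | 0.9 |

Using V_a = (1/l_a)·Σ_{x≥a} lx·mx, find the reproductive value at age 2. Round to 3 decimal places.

lx·mx for x ≥ 2: 0.594, 0.243, 0.054, 0 → sum = 0.891
V_2 = 0.891 / l_2 = 0.891 / 0.22 = 4.05 → 4.050

4.050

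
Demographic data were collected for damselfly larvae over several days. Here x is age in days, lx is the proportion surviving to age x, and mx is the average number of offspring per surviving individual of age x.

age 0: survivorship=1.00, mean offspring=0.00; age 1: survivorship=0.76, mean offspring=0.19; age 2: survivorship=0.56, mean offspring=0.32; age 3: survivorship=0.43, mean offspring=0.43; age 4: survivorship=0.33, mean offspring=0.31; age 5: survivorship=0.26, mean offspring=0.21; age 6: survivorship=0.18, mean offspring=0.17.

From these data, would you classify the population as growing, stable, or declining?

declining

R0 = Σ lx·mx = 0 + 0.1444 + 0.1792 + 0.1849 + 0.1023 + 0.0546 + 0.0306 = 0.696
R0 < 1, so the population is declining.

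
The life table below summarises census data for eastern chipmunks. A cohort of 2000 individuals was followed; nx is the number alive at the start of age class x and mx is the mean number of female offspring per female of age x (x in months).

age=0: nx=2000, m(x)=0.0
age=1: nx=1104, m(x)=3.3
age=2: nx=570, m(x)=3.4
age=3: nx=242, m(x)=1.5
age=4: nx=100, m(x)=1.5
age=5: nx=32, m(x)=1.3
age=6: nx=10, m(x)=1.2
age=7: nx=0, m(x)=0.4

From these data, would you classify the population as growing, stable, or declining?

growing

lx = nx/n0 = nx/2000: 1, 0.552, 0.285, 0.121, 0.05, 0.016, 0.005, 0
R0 = Σ lx·mx = 0 + 1.8216 + 0.969 + 0.1815 + 0.075 + 0.0208 + 0.006 + 0 = 3.0739
R0 > 1, so the population is growing.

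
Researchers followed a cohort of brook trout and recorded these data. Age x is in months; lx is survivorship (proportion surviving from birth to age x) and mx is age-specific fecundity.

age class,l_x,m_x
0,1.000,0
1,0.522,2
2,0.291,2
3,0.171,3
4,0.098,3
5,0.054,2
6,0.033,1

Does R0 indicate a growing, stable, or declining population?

growing

R0 = Σ lx·mx = 0 + 1.044 + 0.582 + 0.513 + 0.294 + 0.108 + 0.033 = 2.574
R0 > 1, so the population is growing.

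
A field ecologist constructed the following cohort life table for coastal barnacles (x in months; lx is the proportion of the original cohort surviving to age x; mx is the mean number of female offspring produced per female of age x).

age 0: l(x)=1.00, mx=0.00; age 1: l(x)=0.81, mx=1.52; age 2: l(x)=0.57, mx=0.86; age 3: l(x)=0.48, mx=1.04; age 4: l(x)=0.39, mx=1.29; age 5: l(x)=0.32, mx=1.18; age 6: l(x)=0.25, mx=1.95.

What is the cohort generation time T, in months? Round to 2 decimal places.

2.94

lx·mx: 0, 1.2312, 0.4902, 0.4992, 0.5031, 0.3776, 0.4875 → R0 = 3.5888
x·lx·mx: 0, 1.2312, 0.9804, 1.4976, 2.0124, 1.888, 2.925 → Σ = 10.5346
T = 10.5346 / 3.5888 = 2.93541… → 2.94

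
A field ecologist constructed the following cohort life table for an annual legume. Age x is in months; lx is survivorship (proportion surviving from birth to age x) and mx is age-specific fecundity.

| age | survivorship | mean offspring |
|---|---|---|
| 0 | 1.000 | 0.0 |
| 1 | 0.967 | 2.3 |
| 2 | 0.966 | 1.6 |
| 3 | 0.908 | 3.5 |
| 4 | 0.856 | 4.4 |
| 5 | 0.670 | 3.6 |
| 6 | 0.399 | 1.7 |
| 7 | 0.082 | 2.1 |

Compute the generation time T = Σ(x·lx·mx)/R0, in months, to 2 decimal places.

3.38

lx·mx: 0, 2.2241, 1.5456, 3.178, 3.7664, 2.412, 0.6783, 0.1722 → R0 = 13.9766
x·lx·mx: 0, 2.2241, 3.0912, 9.534, 15.0656, 12.06, 4.0698, 1.2054 → Σ = 47.2501
T = 47.2501 / 13.9766 = 3.380658… → 3.38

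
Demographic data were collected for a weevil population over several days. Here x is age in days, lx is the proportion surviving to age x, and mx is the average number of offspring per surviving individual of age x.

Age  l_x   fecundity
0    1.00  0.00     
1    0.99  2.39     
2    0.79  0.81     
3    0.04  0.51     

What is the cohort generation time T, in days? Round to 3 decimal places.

lx·mx: 0, 2.3661, 0.6399, 0.0204 → R0 = 3.0264
x·lx·mx: 0, 2.3661, 1.2798, 0.0612 → Σ = 3.7071
T = 3.7071 / 3.0264 = 1.224921… → 1.225

1.225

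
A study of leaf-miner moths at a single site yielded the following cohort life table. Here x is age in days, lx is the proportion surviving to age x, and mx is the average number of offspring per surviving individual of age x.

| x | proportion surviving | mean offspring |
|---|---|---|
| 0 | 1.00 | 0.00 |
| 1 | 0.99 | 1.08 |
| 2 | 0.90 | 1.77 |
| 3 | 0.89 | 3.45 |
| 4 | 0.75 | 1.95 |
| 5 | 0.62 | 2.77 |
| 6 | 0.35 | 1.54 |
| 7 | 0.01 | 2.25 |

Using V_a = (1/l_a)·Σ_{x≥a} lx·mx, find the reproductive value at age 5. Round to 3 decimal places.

lx·mx for x ≥ 5: 1.7174, 0.539, 0.0225 → sum = 2.2789
V_5 = 2.2789 / l_5 = 2.2789 / 0.62 = 3.675645… → 3.676

3.676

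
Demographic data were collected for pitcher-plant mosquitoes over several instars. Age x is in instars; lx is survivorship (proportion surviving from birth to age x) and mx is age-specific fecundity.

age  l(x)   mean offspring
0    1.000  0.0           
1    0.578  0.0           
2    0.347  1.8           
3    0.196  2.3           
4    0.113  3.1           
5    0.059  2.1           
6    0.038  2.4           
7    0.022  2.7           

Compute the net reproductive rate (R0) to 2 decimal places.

1.70

lx·mx by age: 0, 0, 0.6246, 0.4508, 0.3503, 0.1239, 0.0912, 0.0594
R0 = Σ lx·mx = 1.7002 → 1.70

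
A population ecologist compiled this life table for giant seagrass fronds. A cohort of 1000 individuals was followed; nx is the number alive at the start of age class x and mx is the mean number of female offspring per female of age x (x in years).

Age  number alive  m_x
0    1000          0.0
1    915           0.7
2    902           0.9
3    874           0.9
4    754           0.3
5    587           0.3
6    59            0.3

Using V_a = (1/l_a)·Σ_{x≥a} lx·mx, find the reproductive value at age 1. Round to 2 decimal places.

2.91

lx = nx/n0 = nx/1000: 1, 0.915, 0.902, 0.874, 0.754, 0.587, 0.059
lx·mx for x ≥ 1: 0.6405, 0.8118, 0.7866, 0.2262, 0.1761, 0.0177 → sum = 2.6589
V_1 = 2.6589 / l_1 = 2.6589 / 0.915 = 2.905902… → 2.91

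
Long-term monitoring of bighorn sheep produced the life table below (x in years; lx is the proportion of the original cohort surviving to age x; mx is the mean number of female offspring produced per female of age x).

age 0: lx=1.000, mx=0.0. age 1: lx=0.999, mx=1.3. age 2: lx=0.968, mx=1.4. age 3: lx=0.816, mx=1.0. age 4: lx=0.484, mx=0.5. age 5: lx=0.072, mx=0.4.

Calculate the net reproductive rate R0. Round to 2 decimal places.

3.74

lx·mx by age: 0, 1.2987, 1.3552, 0.816, 0.242, 0.0288
R0 = Σ lx·mx = 3.7407 → 3.74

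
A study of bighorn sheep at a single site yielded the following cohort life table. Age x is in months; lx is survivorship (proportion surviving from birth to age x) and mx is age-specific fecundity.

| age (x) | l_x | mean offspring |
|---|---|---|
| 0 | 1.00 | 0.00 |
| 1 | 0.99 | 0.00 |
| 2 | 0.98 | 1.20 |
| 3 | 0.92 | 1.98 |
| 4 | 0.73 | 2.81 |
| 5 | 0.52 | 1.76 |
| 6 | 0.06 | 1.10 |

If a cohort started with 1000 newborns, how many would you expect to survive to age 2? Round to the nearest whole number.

Expected survivors = N0 · l_2 = 1000 × 0.98 = 980 → 980

980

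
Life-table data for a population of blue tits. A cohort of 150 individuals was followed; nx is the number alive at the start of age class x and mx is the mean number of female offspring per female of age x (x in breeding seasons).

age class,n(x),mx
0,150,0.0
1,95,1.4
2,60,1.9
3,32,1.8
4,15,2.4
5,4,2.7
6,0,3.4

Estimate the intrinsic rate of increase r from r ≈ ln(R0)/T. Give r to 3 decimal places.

0.409

lx = nx/n0 = nx/150: 1, 0.63333…, 0.4, 0.21333…, 0.1, 0.02667…, 0
R0 = Σ lx·mx = 0 + 0.88667… + 0.76 + 0.384… + 0.24 + 0.072… + 0 = 2.342667…
Σ x·lx·mx = 4.878667…; T = 4.878667…/2.342667… = 2.08253…
r ≈ ln(R0)/T = ln(2.342667…)/2.08253… = 0.40878… → 0.409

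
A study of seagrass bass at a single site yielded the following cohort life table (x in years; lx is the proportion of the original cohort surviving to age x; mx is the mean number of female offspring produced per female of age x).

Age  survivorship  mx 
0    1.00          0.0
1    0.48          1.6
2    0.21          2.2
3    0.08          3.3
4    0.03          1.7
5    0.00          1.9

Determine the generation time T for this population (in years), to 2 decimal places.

1.74

lx·mx: 0, 0.768, 0.462, 0.264, 0.051, 0 → R0 = 1.545
x·lx·mx: 0, 0.768, 0.924, 0.792, 0.204, 0 → Σ = 2.688
T = 2.688 / 1.545 = 1.739806… → 1.74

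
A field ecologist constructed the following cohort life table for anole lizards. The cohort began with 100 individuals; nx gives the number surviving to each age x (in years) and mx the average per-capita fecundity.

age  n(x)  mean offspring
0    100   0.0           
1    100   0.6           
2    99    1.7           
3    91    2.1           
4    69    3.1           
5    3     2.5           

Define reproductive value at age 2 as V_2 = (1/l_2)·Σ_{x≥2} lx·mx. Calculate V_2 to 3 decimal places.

5.867

lx = nx/n0 = nx/100: 1, 1, 0.99, 0.91, 0.69, 0.03
lx·mx for x ≥ 2: 1.683, 1.911, 2.139, 0.075 → sum = 5.808
V_2 = 5.808 / l_2 = 5.808 / 0.99 = 5.866667… → 5.867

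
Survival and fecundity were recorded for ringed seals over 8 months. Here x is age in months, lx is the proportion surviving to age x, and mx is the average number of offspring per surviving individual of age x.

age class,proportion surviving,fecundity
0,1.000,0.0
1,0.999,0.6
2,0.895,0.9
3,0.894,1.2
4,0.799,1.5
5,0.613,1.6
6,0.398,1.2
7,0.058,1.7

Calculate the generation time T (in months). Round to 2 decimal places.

lx·mx: 0, 0.5994, 0.8055, 1.0728, 1.1985, 0.9808, 0.4776, 0.0986 → R0 = 5.2332
x·lx·mx: 0, 0.5994, 1.611, 3.2184, 4.794, 4.904, 2.8656, 0.6902 → Σ = 18.6826
T = 18.6826 / 5.2332 = 3.570015… → 3.57

3.57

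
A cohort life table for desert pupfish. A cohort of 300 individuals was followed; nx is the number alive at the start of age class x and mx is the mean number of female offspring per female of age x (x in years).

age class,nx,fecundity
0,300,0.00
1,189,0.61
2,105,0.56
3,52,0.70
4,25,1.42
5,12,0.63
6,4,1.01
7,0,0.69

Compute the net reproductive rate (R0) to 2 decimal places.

0.86

lx = nx/n0 = nx/300: 1, 0.63, 0.35, 0.17333…, 0.08333…, 0.04, 0.01333…, 0
lx·mx by age: 0, 0.3843, 0.196, 0.121333…, 0.118333…, 0.0252, 0.013467…, 0
R0 = Σ lx·mx = 0.858633… → 0.86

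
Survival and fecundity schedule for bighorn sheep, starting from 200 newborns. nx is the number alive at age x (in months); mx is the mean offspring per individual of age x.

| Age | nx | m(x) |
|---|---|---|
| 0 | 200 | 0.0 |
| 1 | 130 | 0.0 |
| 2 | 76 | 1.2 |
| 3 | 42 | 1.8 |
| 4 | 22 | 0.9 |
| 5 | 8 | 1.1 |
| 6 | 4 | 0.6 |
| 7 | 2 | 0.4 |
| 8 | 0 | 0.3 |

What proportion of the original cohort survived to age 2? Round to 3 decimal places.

0.380

l_2 = n_2/n_0 = 76/200 = 0.38 → 0.380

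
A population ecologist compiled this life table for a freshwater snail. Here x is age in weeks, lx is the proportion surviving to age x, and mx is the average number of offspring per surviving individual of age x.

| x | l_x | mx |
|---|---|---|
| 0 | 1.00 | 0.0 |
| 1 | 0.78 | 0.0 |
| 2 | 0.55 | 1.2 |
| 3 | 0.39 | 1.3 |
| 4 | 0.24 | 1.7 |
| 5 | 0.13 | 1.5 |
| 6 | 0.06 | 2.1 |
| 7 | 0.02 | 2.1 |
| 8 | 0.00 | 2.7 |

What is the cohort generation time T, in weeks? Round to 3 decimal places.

3.353

lx·mx: 0, 0, 0.66, 0.507, 0.408, 0.195, 0.126, 0.042, 0 → R0 = 1.938
x·lx·mx: 0, 0, 1.32, 1.521, 1.632, 0.975, 0.756, 0.294, 0 → Σ = 6.498
T = 6.498 / 1.938 = 3.352941… → 3.353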